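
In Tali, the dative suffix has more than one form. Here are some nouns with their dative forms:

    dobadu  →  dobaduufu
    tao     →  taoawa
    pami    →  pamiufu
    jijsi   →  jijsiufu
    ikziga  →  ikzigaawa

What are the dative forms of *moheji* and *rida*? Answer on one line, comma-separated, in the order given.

mohejiufu, ridaawa

The pattern is height harmony: -ufu when the last vowel of the stem is a high vowel (*dobadu*, *pami*, *jijsi*); -awa when the last vowel of the stem is a non-high vowel (*tao*, *ikziga*).
Since the last vowel of *moheji* is /i/ (a high vowel), it takes -ufu, giving *mohejiufu*.
*rida* — last vowel /a/ (a non-high vowel) → -awa → *ridaawa*.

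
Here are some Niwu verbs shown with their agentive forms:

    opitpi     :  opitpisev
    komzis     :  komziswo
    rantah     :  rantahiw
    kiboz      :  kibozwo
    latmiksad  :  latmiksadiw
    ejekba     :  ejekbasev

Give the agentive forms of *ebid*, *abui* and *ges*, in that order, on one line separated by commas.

Looking at the final sound of each stem: -wo when the stem ends in a sibilant (*komzis*, *kiboz*); -iw when the stem ends in a non-sibilant consonant (*rantah*, *latmiksad*); -sev when the stem ends in a vowel (*opitpi*, *ejekba*).
Since the final sound of *ebid* is /d/ (a non-sibilant consonant), it takes -iw, giving *ebidiw*.
Since the final sound of *abui* is /i/ (a vowel), it takes -sev, giving *abuisev*.
The final sound of *ges* is /s/, which is a sibilant, so the suffix is -wo, giving *geswo*.

ebidiw, abuisev, geswo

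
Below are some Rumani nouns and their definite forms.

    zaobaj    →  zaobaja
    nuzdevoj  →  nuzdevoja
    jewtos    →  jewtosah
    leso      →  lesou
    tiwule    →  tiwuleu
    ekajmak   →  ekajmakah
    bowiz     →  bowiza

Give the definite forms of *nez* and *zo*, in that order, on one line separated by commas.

Looking at the final sound of each stem: -ah when the stem ends in a voiceless consonant (*jewtos*, *ekajmak*); -a when the stem ends in a voiced consonant (*zaobaj*, *nuzdevoj*, *bowiz*); -u when the stem ends in a vowel (*leso*, *tiwule*).
The final sound of *nez* is /z/, which is a voiced consonant, so the suffix is -a, giving *neza*.
Since the final sound of *zo* is /o/ (a vowel), it takes -u, giving *zou*.

neza, zou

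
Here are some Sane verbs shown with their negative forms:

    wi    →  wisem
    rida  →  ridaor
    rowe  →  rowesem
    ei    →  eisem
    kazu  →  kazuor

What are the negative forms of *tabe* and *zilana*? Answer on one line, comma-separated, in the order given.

The pattern is front/back vowel harmony: -sem when the last vowel of the stem is a front vowel (*wi*, *rowe*, *ei*); -or when the last vowel of the stem is a back vowel (*rida*, *kazu*).
*tabe*: last vowel = /e/, a front vowel → -sem → *tabesem*.
*zilana* — last vowel /a/ (a back vowel) → -or → *zilanaor*.

tabesem, zilanaor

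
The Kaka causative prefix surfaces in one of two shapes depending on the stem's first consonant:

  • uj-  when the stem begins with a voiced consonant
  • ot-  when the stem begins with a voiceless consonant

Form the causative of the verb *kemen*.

otkemen

*kemen*: first consonant = /k/, voiceless → ot- → *otkemen*.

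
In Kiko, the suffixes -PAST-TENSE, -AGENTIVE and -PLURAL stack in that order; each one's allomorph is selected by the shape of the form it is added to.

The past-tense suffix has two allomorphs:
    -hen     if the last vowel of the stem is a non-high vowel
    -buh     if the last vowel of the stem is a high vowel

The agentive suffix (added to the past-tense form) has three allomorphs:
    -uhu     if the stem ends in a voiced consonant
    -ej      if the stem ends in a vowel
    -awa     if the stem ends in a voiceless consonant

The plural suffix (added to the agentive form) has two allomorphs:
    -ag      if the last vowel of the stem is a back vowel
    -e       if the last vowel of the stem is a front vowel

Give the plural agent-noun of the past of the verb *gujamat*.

gujamathenuhuag

*gujamat*: last vowel = /a/, a non-high vowel → -hen → *gujamathen*.
The final sound of the past-tense form *gujamathen* is /n/, which is a voiced consonant, so the agentive suffix is -uhu, giving *gujamathenuhu*.
Since the last vowel of the agentive form *gujamathenuhu* is /u/ (a back vowel), it takes -ag, giving *gujamathenuhuag*.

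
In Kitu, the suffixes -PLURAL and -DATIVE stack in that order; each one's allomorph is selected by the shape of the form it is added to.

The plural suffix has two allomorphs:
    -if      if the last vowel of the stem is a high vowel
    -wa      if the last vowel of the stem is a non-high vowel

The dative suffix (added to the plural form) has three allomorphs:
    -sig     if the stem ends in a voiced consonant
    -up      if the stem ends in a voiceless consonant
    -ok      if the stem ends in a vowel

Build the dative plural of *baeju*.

baejuifup

Since the last vowel of *baeju* is /u/ (a high vowel), it takes -if, giving *baejuif*.
Since the final sound of the plural form *baejuif* is /f/ (a voiceless consonant), it takes -up, giving *baejuifup*.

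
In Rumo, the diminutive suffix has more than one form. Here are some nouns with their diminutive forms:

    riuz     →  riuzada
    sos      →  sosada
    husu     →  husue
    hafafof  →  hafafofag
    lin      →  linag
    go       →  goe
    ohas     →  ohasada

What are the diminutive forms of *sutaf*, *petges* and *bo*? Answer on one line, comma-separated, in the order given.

sutafag, petgesada, boe

The suffix is conditioned by the final sound: -ada when the stem ends in a sibilant (*riuz*, *sos*, *ohas*); -ag when the stem ends in a non-sibilant consonant (*hafafof*, *lin*); -e when the stem ends in a vowel (*husu*, *go*).
*sutaf*: final sound = /f/, a non-sibilant consonant → -ag → *sutafag*.
*petges* — final sound /s/ (a sibilant) → -ada → *petgesada*.
*bo* — final sound /o/ (a vowel) → -e → *boe*.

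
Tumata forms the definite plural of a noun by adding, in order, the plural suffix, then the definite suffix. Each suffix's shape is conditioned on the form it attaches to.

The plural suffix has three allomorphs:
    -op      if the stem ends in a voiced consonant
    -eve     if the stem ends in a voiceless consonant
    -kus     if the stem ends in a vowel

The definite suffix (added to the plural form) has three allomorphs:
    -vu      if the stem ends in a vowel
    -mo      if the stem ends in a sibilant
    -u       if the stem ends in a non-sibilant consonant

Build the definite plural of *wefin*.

wefinopu

The final sound of *wefin* is /n/, which is a voiced consonant, so the plural suffix is -op, giving *wefinop*.
The plural form *wefinop*: final sound = /p/, a non-sibilant consonant → -u → *wefinopu*.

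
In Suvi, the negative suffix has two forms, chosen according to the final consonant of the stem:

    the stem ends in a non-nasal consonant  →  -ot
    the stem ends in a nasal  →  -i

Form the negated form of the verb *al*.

alot

*al* — final consonant /l/ (non-nasal) → -ot → *alot*.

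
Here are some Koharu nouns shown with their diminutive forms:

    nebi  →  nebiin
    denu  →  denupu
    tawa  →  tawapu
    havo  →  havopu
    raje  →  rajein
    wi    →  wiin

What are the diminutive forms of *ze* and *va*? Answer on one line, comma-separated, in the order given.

Looking at the last vowel of each stem: -in when the last vowel of the stem is a front vowel (*nebi*, *raje*, *wi*); -pu when the last vowel of the stem is a back vowel (*denu*, *tawa*, *havo*).
*ze* — last vowel /e/ (a front vowel) → -in → *zein*.
*va*: last vowel = /a/, a back vowel → -pu → *vapu*.

zein, vapu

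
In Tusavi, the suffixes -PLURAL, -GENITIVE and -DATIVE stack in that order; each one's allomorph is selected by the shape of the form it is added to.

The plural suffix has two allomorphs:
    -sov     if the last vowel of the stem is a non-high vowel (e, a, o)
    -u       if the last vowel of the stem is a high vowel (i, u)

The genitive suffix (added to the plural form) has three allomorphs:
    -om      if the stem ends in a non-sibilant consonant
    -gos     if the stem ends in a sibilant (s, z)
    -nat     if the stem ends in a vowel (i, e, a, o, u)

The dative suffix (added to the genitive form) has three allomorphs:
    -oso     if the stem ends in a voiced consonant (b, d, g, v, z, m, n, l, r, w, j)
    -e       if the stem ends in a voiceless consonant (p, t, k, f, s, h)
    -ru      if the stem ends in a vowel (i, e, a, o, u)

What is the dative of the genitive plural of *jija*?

jijasovomoso

Since the last vowel of *jija* is /a/ (a non-high vowel), it takes -sov, giving *jijasov*.
The plural form *jijasov* — final sound /v/ (a non-sibilant consonant) → -om → *jijasovom*.
The genitive form *jijasovom* — final sound /m/ (a voiced consonant) → -oso → *jijasovomoso*.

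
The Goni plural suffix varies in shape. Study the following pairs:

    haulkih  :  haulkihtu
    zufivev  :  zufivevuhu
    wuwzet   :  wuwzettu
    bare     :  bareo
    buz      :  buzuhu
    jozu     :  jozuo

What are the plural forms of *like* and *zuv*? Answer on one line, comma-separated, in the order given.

The pattern is voicing of the final sound: -tu when the stem ends in a voiceless consonant (*haulkih*, *wuwzet*); -uhu when the stem ends in a voiced consonant (*zufivev*, *buz*); -o when the stem ends in a vowel (*bare*, *jozu*).
*like* — final sound /e/ (a vowel) → -o → *likeo*.
The final sound of *zuv* is /v/, which is a voiced consonant, so the suffix is -uhu, giving *zuvuhu*.

likeo, zuvuhu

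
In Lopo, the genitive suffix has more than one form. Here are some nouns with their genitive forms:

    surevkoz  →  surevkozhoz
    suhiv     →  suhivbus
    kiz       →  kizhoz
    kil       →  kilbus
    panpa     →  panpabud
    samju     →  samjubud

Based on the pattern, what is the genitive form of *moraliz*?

The alternation tracks the final sound of the stem — -hoz when the stem ends in a sibilant (*surevkoz*, *kiz*); -bus when the stem ends in a non-sibilant consonant (*suhiv*, *kil*); -bud when the stem ends in a vowel (*panpa*, *samju*).
Since the final sound of *moraliz* is /z/ (a sibilant), it takes -hoz, giving *moralizhoz*.

moralizhoz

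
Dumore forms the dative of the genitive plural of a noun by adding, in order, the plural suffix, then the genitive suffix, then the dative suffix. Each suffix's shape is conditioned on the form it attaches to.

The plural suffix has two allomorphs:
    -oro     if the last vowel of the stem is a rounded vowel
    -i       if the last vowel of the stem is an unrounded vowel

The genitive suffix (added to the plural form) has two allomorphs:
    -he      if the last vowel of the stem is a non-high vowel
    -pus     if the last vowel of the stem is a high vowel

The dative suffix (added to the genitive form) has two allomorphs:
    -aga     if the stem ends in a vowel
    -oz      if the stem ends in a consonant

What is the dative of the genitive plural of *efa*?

Since the last vowel of *efa* is /a/ (an unrounded vowel), it takes -i, giving *efai*.
Since the last vowel of the plural form *efai* is /i/ (a high vowel), it takes -pus, giving *efaipus*.
Since the final sound of the genitive form *efaipus* is /s/ (a consonant), it takes -oz, giving *efaipusoz*.

efaipusoz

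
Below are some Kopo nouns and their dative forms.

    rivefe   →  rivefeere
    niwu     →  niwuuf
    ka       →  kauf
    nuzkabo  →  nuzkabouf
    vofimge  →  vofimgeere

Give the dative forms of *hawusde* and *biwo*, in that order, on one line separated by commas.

The pattern is front/back vowel harmony: -ere when the last vowel of the stem is a front vowel (*rivefe*, *vofimge*); -uf when the last vowel of the stem is a back vowel (*niwu*, *ka*, *nuzkabo*).
The last vowel of *hawusde* is /e/, which is a front vowel, so the suffix is -ere, giving *hawusdeere*.
The last vowel of *biwo* is /o/, which is a back vowel, so the suffix is -uf, giving *biwouf*.

hawusdeere, biwouf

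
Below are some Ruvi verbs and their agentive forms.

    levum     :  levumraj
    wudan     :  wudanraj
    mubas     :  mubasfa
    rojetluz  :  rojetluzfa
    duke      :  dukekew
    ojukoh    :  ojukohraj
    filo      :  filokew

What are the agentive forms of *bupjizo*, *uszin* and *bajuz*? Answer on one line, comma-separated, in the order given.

bupjizokew, uszinraj, bajuzfa

Looking at the final sound of each stem: -fa when the stem ends in a sibilant (*mubas*, *rojetluz*); -raj when the stem ends in a non-sibilant consonant (*levum*, *wudan*, *ojukoh*); -kew when the stem ends in a vowel (*duke*, *filo*).
The final sound of *bupjizo* is /o/, which is a vowel, so the suffix is -kew, giving *bupjizokew*.
*uszin* — final sound /n/ (a non-sibilant consonant) → -raj → *uszinraj*.
*bajuz*: final sound = /z/, a sibilant → -fa → *bajuzfa*.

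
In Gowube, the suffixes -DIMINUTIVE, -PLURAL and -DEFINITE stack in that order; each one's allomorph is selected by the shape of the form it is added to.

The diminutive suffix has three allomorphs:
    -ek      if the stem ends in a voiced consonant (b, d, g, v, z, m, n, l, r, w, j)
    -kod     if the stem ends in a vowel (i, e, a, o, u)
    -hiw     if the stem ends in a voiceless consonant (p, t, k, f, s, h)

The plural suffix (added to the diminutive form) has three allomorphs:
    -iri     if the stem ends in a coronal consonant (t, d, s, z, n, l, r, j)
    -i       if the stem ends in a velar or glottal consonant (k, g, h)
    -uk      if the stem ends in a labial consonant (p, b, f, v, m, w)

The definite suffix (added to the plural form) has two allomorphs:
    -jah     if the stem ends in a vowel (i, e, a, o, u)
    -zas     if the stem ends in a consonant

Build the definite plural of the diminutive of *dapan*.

dapanekijah

*dapan* — final sound /n/ (a voiced consonant) → -ek → *dapanek*.
The diminutive form *dapanek* — final consonant /k/ (velar/glottal) → -i → *dapaneki*.
The plural form *dapaneki* — final sound /i/ (a vowel) → -jah → *dapanekijah*.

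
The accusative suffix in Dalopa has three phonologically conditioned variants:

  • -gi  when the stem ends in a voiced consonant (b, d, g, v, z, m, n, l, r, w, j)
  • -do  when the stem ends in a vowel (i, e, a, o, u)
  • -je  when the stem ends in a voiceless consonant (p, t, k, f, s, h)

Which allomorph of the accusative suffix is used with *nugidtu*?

Since the final sound of *nugidtu* is /u/ (a vowel), it takes -do.

-do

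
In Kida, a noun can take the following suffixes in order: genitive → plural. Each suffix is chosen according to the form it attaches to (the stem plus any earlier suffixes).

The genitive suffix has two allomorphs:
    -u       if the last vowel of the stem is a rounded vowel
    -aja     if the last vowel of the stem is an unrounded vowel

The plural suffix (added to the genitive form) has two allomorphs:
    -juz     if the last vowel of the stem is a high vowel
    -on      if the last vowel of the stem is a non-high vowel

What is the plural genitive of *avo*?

avoujuz

The last vowel of *avo* is /o/, which is a rounded vowel, so the genitive suffix is -u, giving *avou*.
The genitive form *avou*: last vowel = /u/, a high vowel → -juz → *avoujuz*.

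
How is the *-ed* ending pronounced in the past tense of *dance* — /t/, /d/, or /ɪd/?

The stem *dance* ends in a voiceless consonant other than /t/.
The -ed suffix is realized as /ɪd/ after /t, d/; as /t/ after other voiceless consonants; and as /d/ after other voiced sounds.
So -ed on *dance* is pronounced /t/.

/t/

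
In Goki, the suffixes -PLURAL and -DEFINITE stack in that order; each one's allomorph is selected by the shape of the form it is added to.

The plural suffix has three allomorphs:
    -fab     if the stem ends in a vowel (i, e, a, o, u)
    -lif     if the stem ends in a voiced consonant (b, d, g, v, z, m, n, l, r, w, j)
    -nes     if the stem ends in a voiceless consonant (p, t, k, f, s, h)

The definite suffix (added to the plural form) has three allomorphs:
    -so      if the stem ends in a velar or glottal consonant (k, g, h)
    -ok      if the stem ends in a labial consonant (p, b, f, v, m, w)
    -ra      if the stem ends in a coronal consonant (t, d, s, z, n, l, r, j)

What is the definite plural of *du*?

Since the final sound of *du* is /u/ (a vowel), it takes -fab, giving *dufab*.
The plural form *dufab*: final consonant = /b/, labial → -ok → *dufabok*.

dufabok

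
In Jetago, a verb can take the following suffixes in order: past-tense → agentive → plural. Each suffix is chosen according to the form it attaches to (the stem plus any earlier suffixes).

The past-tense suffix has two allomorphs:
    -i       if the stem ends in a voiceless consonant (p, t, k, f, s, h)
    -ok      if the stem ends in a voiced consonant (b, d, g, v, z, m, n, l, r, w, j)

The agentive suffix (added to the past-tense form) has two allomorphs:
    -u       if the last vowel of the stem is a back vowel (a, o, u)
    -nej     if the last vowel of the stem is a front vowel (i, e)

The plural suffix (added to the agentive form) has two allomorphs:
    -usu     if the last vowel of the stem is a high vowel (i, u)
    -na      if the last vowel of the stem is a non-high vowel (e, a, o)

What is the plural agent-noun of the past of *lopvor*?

*lopvor*: final consonant = /r/, voiced → -ok → *lopvorok*.
The last vowel of the past-tense form *lopvorok* is /o/, which is a back vowel, so the agentive suffix is -u, giving *lopvoroku*.
The agentive form *lopvoroku* — last vowel /u/ (a high vowel) → -usu → *lopvorokuusu*.

lopvorokuusu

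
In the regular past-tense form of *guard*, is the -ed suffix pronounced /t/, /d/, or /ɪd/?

/ɪd/

The stem *guard* ends in /t/ or /d/.
The -ed suffix is realized as /ɪd/ after /t, d/; as /t/ after other voiceless consonants; and as /d/ after other voiced sounds.
So -ed on *guard* is pronounced /ɪd/.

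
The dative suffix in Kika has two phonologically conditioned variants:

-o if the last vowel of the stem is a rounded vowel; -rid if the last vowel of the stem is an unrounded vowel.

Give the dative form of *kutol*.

kutolo

Since the last vowel of *kutol* is /o/ (a rounded vowel), it takes -o, giving *kutolo*.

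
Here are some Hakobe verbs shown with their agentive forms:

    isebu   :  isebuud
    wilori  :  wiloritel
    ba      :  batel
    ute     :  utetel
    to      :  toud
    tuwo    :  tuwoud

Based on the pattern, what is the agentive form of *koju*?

The alternation tracks the last vowel of the stem — -ud when the last vowel of the stem is a rounded vowel (*isebu*, *to*, *tuwo*); -tel when the last vowel of the stem is an unrounded vowel (*wilori*, *ba*, *ute*).
The last vowel of *koju* is /u/, which is a rounded vowel, so the suffix is -ud, giving *kojuud*.

kojuud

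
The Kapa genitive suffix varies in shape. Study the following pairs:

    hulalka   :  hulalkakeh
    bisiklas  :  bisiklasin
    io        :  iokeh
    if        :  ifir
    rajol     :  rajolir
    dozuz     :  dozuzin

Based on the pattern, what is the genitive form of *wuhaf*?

Looking at the final sound of each stem: -in when the stem ends in a sibilant (*bisiklas*, *dozuz*); -ir when the stem ends in a non-sibilant consonant (*if*, *rajol*); -keh when the stem ends in a vowel (*hulalka*, *io*).
Since the final sound of *wuhaf* is /f/ (a non-sibilant consonant), it takes -ir, giving *wuhafir*.

wuhafir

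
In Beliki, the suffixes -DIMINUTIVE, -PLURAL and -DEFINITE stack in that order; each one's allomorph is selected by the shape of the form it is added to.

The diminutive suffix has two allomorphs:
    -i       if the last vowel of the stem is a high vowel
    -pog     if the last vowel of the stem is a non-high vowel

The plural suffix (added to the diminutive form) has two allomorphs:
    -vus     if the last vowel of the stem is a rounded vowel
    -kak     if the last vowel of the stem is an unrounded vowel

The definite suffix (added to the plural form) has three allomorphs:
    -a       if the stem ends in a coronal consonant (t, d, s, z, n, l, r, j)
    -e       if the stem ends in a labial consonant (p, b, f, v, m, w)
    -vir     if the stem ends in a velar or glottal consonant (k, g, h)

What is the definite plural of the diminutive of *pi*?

piikakvir

*pi* — last vowel /i/ (a high vowel) → -i → *pii*.
The diminutive form *pii* — last vowel /i/ (an unrounded vowel) → -kak → *piikak*.
The plural form *piikak*: final consonant = /k/, velar/glottal → -vir → *piikakvir*.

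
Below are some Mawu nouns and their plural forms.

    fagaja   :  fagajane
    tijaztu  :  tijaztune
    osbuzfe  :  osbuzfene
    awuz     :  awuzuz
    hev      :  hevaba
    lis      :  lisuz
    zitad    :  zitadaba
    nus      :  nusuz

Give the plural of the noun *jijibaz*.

Looking at the final sound of each stem: -uz when the stem ends in a sibilant (*awuz*, *lis*, *nus*); -aba when the stem ends in a non-sibilant consonant (*hev*, *zitad*); -ne when the stem ends in a vowel (*fagaja*, *tijaztu*, *osbuzfe*).
*jijibaz*: final sound = /z/, a sibilant → -uz → *jijibazuz*.

jijibazuz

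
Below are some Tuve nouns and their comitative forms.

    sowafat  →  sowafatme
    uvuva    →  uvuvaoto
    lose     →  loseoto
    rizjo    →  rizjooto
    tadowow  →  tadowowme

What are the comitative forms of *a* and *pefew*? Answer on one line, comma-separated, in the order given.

aoto, pefewme

Looking at the final sound of each stem: -me when the stem ends in a consonant (*sowafat*, *tadowow*); -oto when the stem ends in a vowel (*uvuva*, *lose*, *rizjo*).
*a* — final sound /a/ (a vowel) → -oto → *aoto*.
*pefew*: final sound = /w/, a consonant → -me → *pefewme*.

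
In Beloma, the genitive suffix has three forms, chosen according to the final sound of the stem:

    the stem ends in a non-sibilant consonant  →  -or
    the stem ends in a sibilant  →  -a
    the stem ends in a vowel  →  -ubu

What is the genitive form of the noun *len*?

lenor

The final sound of *len* is /n/, which is a non-sibilant consonant, so the suffix is -or, giving *lenor*.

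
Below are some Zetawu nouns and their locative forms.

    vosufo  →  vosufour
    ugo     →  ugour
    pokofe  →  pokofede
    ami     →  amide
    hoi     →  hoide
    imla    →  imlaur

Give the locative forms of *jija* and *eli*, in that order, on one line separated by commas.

jijaur, elide

The suffix is conditioned by the last vowel: -de when the last vowel of the stem is a front vowel (*pokofe*, *ami*, *hoi*); -ur when the last vowel of the stem is a back vowel (*vosufo*, *ugo*, *imla*).
The last vowel of *jija* is /a/, which is a back vowel, so the suffix is -ur, giving *jijaur*.
*eli* — last vowel /i/ (a front vowel) → -de → *elide*.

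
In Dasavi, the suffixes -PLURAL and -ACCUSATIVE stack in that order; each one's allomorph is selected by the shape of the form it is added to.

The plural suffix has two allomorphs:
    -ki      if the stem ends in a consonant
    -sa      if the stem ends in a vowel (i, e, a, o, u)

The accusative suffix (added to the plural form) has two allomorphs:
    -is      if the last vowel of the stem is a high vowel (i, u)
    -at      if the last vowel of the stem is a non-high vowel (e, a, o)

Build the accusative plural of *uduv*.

Since the final sound of *uduv* is /v/ (a consonant), it takes -ki, giving *uduvki*.
The plural form *uduvki* — last vowel /i/ (a high vowel) → -is → *uduvkiis*.

uduvkiis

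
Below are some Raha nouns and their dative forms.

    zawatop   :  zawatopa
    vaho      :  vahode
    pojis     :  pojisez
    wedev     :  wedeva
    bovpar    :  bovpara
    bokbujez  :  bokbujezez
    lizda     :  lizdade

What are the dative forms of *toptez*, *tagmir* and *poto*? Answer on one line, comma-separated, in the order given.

toptezez, tagmira, potode

The alternation tracks the final sound of the stem — -ez when the stem ends in a sibilant (*pojis*, *bokbujez*); -a when the stem ends in a non-sibilant consonant (*zawatop*, *wedev*, *bovpar*); -de when the stem ends in a vowel (*vaho*, *lizda*).
*toptez* — final sound /z/ (a sibilant) → -ez → *toptezez*.
*tagmir* — final sound /r/ (a non-sibilant consonant) → -a → *tagmira*.
The final sound of *poto* is /o/, which is a vowel, so the suffix is -de, giving *potode*.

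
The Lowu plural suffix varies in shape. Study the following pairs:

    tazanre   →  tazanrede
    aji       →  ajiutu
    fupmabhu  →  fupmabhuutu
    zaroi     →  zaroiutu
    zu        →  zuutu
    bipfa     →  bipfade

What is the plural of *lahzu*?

The alternation tracks the last vowel of the stem — -utu when the last vowel of the stem is a high vowel (*aji*, *fupmabhu*, *zaroi*, *zu*); -de when the last vowel of the stem is a non-high vowel (*tazanre*, *bipfa*).
*lahzu*: last vowel = /u/, a high vowel → -utu → *lahzuutu*.

lahzuutu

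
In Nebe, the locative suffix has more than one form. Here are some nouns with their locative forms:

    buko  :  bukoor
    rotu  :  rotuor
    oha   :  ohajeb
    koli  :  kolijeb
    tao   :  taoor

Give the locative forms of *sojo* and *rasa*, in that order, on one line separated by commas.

The alternation tracks the last vowel of the stem — -or when the last vowel of the stem is a rounded vowel (*buko*, *rotu*, *tao*); -jeb when the last vowel of the stem is an unrounded vowel (*oha*, *koli*).
Since the last vowel of *sojo* is /o/ (a rounded vowel), it takes -or, giving *sojoor*.
*rasa* — last vowel /a/ (an unrounded vowel) → -jeb → *rasajeb*.

sojoor, rasajeb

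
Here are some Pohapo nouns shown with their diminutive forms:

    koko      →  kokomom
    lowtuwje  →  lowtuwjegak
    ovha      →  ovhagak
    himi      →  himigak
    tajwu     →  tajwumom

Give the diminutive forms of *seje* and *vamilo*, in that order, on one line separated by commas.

The pattern is rounding harmony: -mom when the last vowel of the stem is a rounded vowel (*koko*, *tajwu*); -gak when the last vowel of the stem is an unrounded vowel (*lowtuwje*, *ovha*, *himi*).
The last vowel of *seje* is /e/, which is an unrounded vowel, so the suffix is -gak, giving *sejegak*.
*vamilo* — last vowel /o/ (a rounded vowel) → -mom → *vamilomom*.

sejegak, vamilomom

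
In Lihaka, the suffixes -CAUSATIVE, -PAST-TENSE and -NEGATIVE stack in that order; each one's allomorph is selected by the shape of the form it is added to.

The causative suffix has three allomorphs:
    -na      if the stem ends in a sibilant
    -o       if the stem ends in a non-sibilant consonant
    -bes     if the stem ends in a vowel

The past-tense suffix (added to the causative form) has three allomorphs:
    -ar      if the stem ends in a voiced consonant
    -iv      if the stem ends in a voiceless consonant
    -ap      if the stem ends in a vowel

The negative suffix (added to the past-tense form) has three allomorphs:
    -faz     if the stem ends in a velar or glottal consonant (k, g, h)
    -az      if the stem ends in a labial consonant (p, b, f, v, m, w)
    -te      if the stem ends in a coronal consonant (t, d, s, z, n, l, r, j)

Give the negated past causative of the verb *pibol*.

piboloapaz

*pibol*: final sound = /l/, a non-sibilant consonant → -o → *pibolo*.
The causative form *pibolo* — final sound /o/ (a vowel) → -ap → *piboloap*.
The past-tense form *piboloap*: final consonant = /p/, labial → -az → *piboloapaz*.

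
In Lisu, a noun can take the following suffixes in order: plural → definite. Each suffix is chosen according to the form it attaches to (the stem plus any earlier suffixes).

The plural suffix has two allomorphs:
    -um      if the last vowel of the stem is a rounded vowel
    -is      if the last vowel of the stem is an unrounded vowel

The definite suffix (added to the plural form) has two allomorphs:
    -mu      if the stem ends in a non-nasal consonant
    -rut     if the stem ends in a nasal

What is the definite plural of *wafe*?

wafeismu

Since the last vowel of *wafe* is /e/ (an unrounded vowel), it takes -is, giving *wafeis*.
The plural form *wafeis*: final consonant = /s/, non-nasal → -mu → *wafeismu*.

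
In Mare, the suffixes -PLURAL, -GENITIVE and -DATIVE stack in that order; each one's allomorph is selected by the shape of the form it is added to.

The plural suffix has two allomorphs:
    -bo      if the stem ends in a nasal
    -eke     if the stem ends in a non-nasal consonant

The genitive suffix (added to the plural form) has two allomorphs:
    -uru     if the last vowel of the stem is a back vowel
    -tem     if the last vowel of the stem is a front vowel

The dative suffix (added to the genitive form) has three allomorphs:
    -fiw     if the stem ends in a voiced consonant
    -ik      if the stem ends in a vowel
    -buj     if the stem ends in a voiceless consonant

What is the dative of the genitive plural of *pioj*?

piojeketemfiw

The final consonant of *pioj* is /j/, which is non-nasal, so the plural suffix is -eke, giving *piojeke*.
The last vowel of the plural form *piojeke* is /e/, which is a front vowel, so the genitive suffix is -tem, giving *piojeketem*.
Since the final sound of the genitive form *piojeketem* is /m/ (a voiced consonant), it takes -fiw, giving *piojeketemfiw*.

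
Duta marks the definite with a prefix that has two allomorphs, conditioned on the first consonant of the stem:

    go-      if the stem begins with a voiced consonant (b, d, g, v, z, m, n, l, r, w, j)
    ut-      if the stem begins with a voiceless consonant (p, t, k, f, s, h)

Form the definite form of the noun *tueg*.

uttueg

*tueg*: first consonant = /t/, voiceless → ut- → *uttueg*.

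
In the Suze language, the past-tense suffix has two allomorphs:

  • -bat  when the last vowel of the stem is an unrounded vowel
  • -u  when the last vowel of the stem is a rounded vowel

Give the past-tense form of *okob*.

okobu

*okob* — last vowel /o/ (a rounded vowel) → -u → *okobu*.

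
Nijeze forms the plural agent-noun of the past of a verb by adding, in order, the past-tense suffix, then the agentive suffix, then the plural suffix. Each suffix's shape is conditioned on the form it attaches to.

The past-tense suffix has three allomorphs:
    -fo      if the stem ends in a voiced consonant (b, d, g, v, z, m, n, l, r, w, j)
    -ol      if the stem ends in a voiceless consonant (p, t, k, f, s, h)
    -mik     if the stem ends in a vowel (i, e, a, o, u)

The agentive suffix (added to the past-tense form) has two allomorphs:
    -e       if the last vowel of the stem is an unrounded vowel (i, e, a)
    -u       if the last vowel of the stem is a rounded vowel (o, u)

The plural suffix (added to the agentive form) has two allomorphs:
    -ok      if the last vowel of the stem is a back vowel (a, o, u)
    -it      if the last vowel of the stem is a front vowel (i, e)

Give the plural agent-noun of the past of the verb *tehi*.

tehimikeit

The final sound of *tehi* is /i/, which is a vowel, so the past-tense suffix is -mik, giving *tehimik*.
The past-tense form *tehimik* — last vowel /i/ (an unrounded vowel) → -e → *tehimike*.
Since the last vowel of the agentive form *tehimike* is /e/ (a front vowel), it takes -it, giving *tehimikeit*.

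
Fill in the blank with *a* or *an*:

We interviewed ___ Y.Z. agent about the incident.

a

The indefinite article is chosen by the initial *sound* of the following word, not its spelling.
The initialism *Y.Z.* is read letter by letter; the first letter, Y, is pronounced /waɪ/, which begins with a consonant sound.
So the article is *a*: We interviewed a Y.Z. agent about the incident.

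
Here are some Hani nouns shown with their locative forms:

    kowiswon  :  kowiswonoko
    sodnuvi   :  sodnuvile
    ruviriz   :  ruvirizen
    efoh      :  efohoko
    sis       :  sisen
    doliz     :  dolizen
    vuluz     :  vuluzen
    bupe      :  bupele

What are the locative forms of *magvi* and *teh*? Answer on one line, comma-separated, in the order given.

magvile, tehoko

Looking at the final sound of each stem: -en when the stem ends in a sibilant (*ruviriz*, *sis*, *doliz*, *vuluz*); -oko when the stem ends in a non-sibilant consonant (*kowiswon*, *efoh*); -le when the stem ends in a vowel (*sodnuvi*, *bupe*).
The final sound of *magvi* is /i/, which is a vowel, so the suffix is -le, giving *magvile*.
The final sound of *teh* is /h/, which is a non-sibilant consonant, so the suffix is -oko, giving *tehoko*.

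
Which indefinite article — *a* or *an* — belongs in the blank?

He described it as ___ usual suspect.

The indefinite article is chosen by the initial *sound* of the following word, not its spelling.
*usual* begins with the sound /juː/ (u pronounced /juː/) — a consonant sound.
So the article is *a*: He described it as a usual suspect.

a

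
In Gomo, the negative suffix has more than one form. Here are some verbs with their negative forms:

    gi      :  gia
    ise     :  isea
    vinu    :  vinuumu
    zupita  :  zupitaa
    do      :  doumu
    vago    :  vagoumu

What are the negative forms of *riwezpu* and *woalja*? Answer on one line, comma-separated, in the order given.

The alternation tracks the last vowel of the stem — -umu when the last vowel of the stem is a rounded vowel (*vinu*, *do*, *vago*); -a when the last vowel of the stem is an unrounded vowel (*gi*, *ise*, *zupita*).
Since the last vowel of *riwezpu* is /u/ (a rounded vowel), it takes -umu, giving *riwezpuumu*.
*woalja*: last vowel = /a/, an unrounded vowel → -a → *woaljaa*.

riwezpuumu, woaljaa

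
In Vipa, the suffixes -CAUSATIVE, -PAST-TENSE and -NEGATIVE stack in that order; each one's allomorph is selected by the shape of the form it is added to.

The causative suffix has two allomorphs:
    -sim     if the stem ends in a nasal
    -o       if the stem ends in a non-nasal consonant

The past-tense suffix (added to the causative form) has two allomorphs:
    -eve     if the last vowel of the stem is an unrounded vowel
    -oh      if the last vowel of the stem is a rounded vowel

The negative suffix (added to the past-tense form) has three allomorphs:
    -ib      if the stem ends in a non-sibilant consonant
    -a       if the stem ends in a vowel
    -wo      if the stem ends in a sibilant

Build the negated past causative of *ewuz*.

ewuzoohib

Since the final consonant of *ewuz* is /z/ (non-nasal), it takes -o, giving *ewuzo*.
The causative form *ewuzo*: last vowel = /o/, a rounded vowel → -oh → *ewuzooh*.
The past-tense form *ewuzooh* — final sound /h/ (a non-sibilant consonant) → -ib → *ewuzoohib*.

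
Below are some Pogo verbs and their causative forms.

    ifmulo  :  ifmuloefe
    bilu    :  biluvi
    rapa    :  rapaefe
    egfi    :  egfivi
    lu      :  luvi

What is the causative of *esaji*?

The suffix is conditioned by the last vowel: -vi when the last vowel of the stem is a high vowel (*bilu*, *egfi*, *lu*); -efe when the last vowel of the stem is a non-high vowel (*ifmulo*, *rapa*).
The last vowel of *esaji* is /i/, which is a high vowel, so the suffix is -vi, giving *esajivi*.

esajivi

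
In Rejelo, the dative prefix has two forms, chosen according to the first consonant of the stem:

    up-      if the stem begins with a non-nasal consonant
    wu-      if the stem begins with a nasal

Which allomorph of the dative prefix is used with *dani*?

*dani* — first consonant /d/ (non-nasal) → up-.

up-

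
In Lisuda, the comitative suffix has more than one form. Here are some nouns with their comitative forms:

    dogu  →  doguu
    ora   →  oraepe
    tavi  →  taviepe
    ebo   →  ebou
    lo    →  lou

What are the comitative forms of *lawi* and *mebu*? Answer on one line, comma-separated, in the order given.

The alternation tracks the last vowel of the stem — -u when the last vowel of the stem is a rounded vowel (*dogu*, *ebo*, *lo*); -epe when the last vowel of the stem is an unrounded vowel (*ora*, *tavi*).
*lawi*: last vowel = /i/, an unrounded vowel → -epe → *lawiepe*.
*mebu* — last vowel /u/ (a rounded vowel) → -u → *mebuu*.

lawiepe, mebuu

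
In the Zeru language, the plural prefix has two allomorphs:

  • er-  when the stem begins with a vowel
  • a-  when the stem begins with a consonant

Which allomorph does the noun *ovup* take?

er-

*ovup*: first sound = /o/, a vowel → er-.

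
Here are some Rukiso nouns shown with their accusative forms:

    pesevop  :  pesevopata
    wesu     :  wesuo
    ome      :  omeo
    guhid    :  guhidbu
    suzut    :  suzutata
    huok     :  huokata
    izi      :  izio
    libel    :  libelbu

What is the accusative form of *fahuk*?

The pattern is voicing of the final sound: -ata when the stem ends in a voiceless consonant (*pesevop*, *suzut*, *huok*); -bu when the stem ends in a voiced consonant (*guhid*, *libel*); -o when the stem ends in a vowel (*wesu*, *ome*, *izi*).
*fahuk* — final sound /k/ (a voiceless consonant) → -ata → *fahukata*.

fahukata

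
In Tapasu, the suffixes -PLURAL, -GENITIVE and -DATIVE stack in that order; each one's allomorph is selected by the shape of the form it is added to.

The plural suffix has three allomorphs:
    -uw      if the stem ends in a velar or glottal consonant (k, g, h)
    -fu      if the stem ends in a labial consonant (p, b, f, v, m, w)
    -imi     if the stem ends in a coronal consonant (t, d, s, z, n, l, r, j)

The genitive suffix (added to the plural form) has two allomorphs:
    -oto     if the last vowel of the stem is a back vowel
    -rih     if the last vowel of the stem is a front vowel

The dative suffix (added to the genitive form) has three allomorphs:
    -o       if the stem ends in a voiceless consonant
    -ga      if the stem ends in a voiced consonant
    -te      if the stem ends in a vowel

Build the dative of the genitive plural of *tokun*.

tokunimiriho

The final consonant of *tokun* is /n/, which is coronal, so the plural suffix is -imi, giving *tokunimi*.
Since the last vowel of the plural form *tokunimi* is /i/ (a front vowel), it takes -rih, giving *tokunimirih*.
The final sound of the genitive form *tokunimirih* is /h/, which is a voiceless consonant, so the dative suffix is -o, giving *tokunimiriho*.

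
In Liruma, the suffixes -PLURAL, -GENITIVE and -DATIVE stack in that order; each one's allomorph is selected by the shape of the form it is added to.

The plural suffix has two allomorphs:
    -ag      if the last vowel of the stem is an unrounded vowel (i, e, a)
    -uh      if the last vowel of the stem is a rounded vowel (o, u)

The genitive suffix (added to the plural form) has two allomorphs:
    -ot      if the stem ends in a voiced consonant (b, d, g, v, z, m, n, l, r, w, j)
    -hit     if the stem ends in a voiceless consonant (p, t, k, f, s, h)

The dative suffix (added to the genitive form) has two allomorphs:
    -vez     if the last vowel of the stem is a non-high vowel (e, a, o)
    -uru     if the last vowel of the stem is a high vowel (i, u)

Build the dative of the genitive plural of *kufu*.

*kufu* — last vowel /u/ (a rounded vowel) → -uh → *kufuuh*.
Since the final consonant of the plural form *kufuuh* is /h/ (voiceless), it takes -hit, giving *kufuuhhit*.
The last vowel of the genitive form *kufuuhhit* is /i/, which is a high vowel, so the dative suffix is -uru, giving *kufuuhhituru*.

kufuuhhituru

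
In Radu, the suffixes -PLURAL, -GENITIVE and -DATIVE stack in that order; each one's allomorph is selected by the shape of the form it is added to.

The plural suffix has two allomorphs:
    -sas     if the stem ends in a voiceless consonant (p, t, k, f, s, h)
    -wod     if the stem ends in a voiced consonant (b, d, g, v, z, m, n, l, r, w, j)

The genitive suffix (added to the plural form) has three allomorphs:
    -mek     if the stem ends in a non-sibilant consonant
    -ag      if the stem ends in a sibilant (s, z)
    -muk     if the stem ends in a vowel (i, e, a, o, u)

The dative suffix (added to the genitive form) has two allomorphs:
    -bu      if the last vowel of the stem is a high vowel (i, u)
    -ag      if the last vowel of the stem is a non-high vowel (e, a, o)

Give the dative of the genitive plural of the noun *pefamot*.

*pefamot*: final consonant = /t/, voiceless → -sas → *pefamotsas*.
The final sound of the plural form *pefamotsas* is /s/, which is a sibilant, so the genitive suffix is -ag, giving *pefamotsasag*.
The genitive form *pefamotsasag* — last vowel /a/ (a non-high vowel) → -ag → *pefamotsasagag*.

pefamotsasagag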